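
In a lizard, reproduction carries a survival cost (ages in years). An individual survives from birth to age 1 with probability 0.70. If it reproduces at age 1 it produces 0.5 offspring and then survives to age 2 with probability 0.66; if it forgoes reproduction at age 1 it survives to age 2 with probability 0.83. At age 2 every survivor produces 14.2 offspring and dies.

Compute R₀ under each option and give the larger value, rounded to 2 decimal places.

breed at age 1: R₀ = 0.70 × (0.5 + 0.66 × 14.2) = 0.70 × 9.8720 = 6.9104
delay to age 2: R₀ = 0.70 × (0.83 × 14.2) = 0.70 × 11.7860 = 8.2502
Higher: delay to age 2 (8.2502).

8.25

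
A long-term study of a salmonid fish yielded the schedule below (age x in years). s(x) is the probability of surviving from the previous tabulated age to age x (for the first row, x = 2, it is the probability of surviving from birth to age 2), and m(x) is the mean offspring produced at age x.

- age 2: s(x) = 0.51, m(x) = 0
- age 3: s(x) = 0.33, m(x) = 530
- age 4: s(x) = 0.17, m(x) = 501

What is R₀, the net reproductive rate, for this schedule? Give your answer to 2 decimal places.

Survivorship from birth: l_x = s_2·s_3·…·s_x.
  l_2 = 0.51000
  l_3 = 0.16830
  l_4 = 0.02861
R₀ = Σ l_x m(x):
  age 2: 0.51000 × 0 = 0.0000
  age 3: 0.16830 × 530 = 89.1990
  age 4: 0.02861 × 501 = 14.3336
R₀ = 0.0000 + 89.1990 + 14.3336 = 103.5326

103.53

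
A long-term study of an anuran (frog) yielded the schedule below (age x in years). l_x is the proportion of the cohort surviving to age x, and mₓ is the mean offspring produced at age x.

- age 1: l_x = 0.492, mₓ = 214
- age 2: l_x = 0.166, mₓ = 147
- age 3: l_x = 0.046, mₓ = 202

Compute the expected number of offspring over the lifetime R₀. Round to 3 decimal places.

R₀ = Σ l_x mₓ:
  age 1: 0.492 × 214 = 105.2880
  age 2: 0.166 × 147 = 24.4020
  age 3: 0.046 × 202 = 9.2920
R₀ = 105.2880 + 24.4020 + 9.2920 = 138.9820

138.982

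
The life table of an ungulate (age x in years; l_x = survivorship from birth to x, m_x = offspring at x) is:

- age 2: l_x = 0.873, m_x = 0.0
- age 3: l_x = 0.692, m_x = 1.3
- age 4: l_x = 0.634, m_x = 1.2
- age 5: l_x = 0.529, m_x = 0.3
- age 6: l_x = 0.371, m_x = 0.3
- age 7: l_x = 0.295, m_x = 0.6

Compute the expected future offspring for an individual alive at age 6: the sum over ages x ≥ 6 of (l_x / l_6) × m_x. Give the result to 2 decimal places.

l_6 = 0.371. Conditional survival from age 6 to x is l_x / l_6.
  x=6: (0.371/0.371) × 0.3 = 0.3000
  x=7: (0.295/0.371) × 0.6 = 0.4771
Sum = 0.3000 + 0.4771 = 0.7771

0.78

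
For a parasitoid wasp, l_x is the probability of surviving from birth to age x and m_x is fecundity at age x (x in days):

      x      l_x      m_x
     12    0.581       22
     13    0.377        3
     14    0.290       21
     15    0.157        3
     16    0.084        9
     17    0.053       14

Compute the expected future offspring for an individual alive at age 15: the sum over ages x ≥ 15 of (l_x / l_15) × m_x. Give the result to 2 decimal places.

l_15 = 0.157. Conditional survival from age 15 to x is l_x / l_15.
  x=15: (0.157/0.157) × 3 = 3.0000
  x=16: (0.084/0.157) × 9 = 4.8153
  x=17: (0.053/0.157) × 14 = 4.7261
Sum = 3.0000 + 4.8153 + 4.7261 = 12.5414

12.54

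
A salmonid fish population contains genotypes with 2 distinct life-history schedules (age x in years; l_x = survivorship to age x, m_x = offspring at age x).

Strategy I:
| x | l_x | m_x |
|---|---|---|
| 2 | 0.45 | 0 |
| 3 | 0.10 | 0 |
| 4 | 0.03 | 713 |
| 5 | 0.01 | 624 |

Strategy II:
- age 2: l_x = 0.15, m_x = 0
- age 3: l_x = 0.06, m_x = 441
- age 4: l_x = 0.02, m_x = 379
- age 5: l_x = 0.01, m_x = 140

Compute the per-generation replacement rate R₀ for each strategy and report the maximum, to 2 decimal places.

35.44

Strategy I: R₀ = 0.45×0 + 0.10×0 + 0.03×713 + 0.01×624 = 27.6300
Strategy II: R₀ = 0.15×0 + 0.06×441 + 0.02×379 + 0.01×140 = 35.4400
Highest R₀: strategy II with 35.4400.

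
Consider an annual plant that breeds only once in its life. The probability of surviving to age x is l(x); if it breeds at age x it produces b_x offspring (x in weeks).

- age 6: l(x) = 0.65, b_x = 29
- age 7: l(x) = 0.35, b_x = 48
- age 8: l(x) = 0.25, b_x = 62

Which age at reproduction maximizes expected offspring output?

Expected offspring if breeding at age x = l(x) × b_x:
  age 6: 0.65 × 29 = 18.850
  age 7: 0.35 × 48 = 16.800
  age 8: 0.25 × 62 = 15.500
Maximum at age 6 (18.850).

6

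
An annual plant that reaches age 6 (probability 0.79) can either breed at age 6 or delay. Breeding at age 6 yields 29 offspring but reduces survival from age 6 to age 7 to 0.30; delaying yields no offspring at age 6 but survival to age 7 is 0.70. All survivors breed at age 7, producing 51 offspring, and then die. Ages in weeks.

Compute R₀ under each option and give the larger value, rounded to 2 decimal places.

35.00

breed at age 6: R₀ = 0.79 × (29 + 0.30 × 51) = 0.79 × 44.3000 = 34.9970
delay to age 7: R₀ = 0.79 × (0.70 × 51) = 0.79 × 35.7000 = 28.2030
Higher: breed at age 6 (34.9970).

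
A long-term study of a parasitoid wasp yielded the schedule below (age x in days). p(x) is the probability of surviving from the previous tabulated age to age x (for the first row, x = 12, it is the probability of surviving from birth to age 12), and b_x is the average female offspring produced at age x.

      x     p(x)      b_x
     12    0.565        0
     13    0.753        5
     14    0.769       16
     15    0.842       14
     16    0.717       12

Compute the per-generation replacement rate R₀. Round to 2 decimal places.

Survivorship from birth: l_x = p_12·p_13·…·p_x.
  l_12 = 0.56500
  l_13 = 0.42544
  l_14 = 0.32717
  l_15 = 0.27547
  l_16 = 0.19752
R₀ = Σ l_x b_x:
  age 12: 0.56500 × 0 = 0.0000
  age 13: 0.42544 × 5 = 2.1272
  age 14: 0.32717 × 16 = 5.2347
  age 15: 0.27547 × 14 = 3.8566
  age 16: 0.19752 × 12 = 2.3702
R₀ = 0.0000 + 2.1272 + 5.2347 + 3.8566 + 2.3702 = 13.5887

13.59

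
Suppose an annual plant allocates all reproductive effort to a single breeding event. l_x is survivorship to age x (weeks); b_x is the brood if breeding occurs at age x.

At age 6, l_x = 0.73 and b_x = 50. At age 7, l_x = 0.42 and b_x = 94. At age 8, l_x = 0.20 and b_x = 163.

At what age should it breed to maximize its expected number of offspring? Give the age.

7

Expected offspring if breeding at age x = l_x × b_x:
  age 6: 0.73 × 50 = 36.500
  age 7: 0.42 × 94 = 39.480
  age 8: 0.20 × 163 = 32.600
Maximum at age 7 (39.480).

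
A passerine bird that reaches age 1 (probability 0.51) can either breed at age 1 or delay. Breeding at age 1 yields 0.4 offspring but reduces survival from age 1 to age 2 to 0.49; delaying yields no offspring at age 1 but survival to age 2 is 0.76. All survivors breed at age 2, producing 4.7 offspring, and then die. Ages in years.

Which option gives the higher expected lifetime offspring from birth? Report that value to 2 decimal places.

breed at age 1: R₀ = 0.51 × (0.4 + 0.49 × 4.7) = 0.51 × 2.7030 = 1.3785
delay to age 2: R₀ = 0.51 × (0.76 × 4.7) = 0.51 × 3.5720 = 1.8217
Higher: delay to age 2 (1.8217).

1.82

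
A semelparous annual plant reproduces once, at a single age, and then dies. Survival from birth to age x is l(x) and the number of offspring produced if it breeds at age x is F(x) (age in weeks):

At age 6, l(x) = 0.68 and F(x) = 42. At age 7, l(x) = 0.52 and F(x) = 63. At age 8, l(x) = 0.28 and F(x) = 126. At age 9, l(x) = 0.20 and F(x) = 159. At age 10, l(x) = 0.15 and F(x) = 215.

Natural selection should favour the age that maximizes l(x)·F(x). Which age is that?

8

Expected offspring if breeding at age x = l(x) × F(x):
  age 6: 0.68 × 42 = 28.560
  age 7: 0.52 × 63 = 32.760
  age 8: 0.28 × 126 = 35.280
  age 9: 0.20 × 159 = 31.800
  age 10: 0.15 × 215 = 32.250
Maximum at age 8 (35.280).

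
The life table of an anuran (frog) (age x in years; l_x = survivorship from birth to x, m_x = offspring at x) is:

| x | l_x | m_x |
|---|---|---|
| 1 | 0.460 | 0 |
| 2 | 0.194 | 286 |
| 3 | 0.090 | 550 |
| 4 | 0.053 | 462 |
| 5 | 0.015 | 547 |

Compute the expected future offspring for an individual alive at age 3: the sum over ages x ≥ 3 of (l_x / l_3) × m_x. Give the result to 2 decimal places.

913.23

l_3 = 0.090. Conditional survival from age 3 to x is l_x / l_3.
  x=3: (0.090/0.090) × 550 = 550.0000
  x=4: (0.053/0.090) × 462 = 272.0667
  x=5: (0.015/0.090) × 547 = 91.1667
Sum = 550.0000 + 272.0667 + 91.1667 = 913.2333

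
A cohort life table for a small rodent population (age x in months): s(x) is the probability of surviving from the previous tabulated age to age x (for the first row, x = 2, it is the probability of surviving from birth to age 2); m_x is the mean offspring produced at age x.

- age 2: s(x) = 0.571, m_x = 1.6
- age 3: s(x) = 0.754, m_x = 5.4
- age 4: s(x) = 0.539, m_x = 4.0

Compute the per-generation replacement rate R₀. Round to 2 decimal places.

Survivorship from birth: l_x = s_2·s_3·…·s_x.
  l_2 = 0.57100
  l_3 = 0.43053
  l_4 = 0.23206
R₀ = Σ l_x m_x:
  age 2: 0.57100 × 1.6 = 0.9136
  age 3: 0.43053 × 5.4 = 2.3249
  age 4: 0.23206 × 4.0 = 0.9282
R₀ = 0.9136 + 2.3249 + 0.9282 = 4.1667

4.17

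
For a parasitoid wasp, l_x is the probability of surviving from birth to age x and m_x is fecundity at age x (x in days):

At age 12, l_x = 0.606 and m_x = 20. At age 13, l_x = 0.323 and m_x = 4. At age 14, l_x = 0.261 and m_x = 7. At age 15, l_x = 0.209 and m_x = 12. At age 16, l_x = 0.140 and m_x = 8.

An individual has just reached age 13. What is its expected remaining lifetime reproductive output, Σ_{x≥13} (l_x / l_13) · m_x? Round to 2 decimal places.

l_13 = 0.323. Conditional survival from age 13 to x is l_x / l_13.
  x=13: (0.323/0.323) × 4 = 4.0000
  x=14: (0.261/0.323) × 7 = 5.6563
  x=15: (0.209/0.323) × 12 = 7.7647
  x=16: (0.140/0.323) × 8 = 3.4675
Sum = 4.0000 + 5.6563 + 7.7647 + 3.4675 = 20.8885

20.89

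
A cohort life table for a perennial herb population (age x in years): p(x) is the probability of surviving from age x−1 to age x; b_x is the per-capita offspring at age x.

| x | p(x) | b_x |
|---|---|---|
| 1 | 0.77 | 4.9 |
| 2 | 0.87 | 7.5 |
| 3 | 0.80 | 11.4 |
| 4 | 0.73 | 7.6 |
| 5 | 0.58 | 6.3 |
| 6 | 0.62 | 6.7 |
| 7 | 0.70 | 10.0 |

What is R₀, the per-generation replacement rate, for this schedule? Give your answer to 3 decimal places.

Survivorship from birth: l_x = p_1·p_2·…·p_x.
  l_1 = 0.77000
  l_2 = 0.66990
  l_3 = 0.53592
  l_4 = 0.39122
  l_5 = 0.22691
  l_6 = 0.14068
  l_7 = 0.09848
R₀ = Σ l_x b_x:
  age 1: 0.77000 × 4.9 = 3.7730
  age 2: 0.66990 × 7.5 = 5.0243
  age 3: 0.53592 × 11.4 = 6.1095
  age 4: 0.39122 × 7.6 = 2.9733
  age 5: 0.22691 × 6.3 = 1.4295
  age 6: 0.14068 × 6.7 = 0.9426
  age 7: 0.09848 × 10.0 = 0.9848
R₀ = 3.7730 + 5.0243 + 6.1095 + 2.9733 + 1.4295 + 0.9426 + 0.9848 = 21.2369

21.237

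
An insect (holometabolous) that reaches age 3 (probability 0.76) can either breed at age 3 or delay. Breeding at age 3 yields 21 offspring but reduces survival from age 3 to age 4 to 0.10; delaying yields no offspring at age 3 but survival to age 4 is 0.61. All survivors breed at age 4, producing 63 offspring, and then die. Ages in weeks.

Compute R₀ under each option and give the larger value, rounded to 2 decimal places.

29.21

breed at age 3: R₀ = 0.76 × (21 + 0.10 × 63) = 0.76 × 27.3000 = 20.7480
delay to age 4: R₀ = 0.76 × (0.61 × 63) = 0.76 × 38.4300 = 29.2068
Higher: delay to age 4 (29.2068).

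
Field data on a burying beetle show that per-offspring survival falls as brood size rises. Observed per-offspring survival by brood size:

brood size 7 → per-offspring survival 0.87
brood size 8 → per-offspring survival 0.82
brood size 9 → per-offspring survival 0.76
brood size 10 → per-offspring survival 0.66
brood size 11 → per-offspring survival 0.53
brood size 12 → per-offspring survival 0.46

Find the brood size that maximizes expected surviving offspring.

9

Expected surviving offspring = c × s(c):
  c=7: 7 × 0.87 = 6.090
  c=8: 8 × 0.82 = 6.560
  c=9: 9 × 0.76 = 6.840
  c=10: 10 × 0.66 = 6.600
  c=11: 11 × 0.53 = 5.830
  c=12: 12 × 0.46 = 5.520
Maximum at c = 9 (6.840 surviving offspring).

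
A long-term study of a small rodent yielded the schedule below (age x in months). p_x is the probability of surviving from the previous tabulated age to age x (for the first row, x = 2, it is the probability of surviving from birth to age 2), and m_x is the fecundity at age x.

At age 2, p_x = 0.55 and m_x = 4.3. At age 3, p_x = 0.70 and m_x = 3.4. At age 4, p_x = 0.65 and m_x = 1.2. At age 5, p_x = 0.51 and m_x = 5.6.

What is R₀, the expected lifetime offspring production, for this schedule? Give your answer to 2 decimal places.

4.69

Survivorship from birth: l_x = p_2·p_3·…·p_x.
  l_2 = 0.55000
  l_3 = 0.38500
  l_4 = 0.25025
  l_5 = 0.12763
R₀ = Σ l_x m_x:
  age 2: 0.55000 × 4.3 = 2.3650
  age 3: 0.38500 × 3.4 = 1.3090
  age 4: 0.25025 × 1.2 = 0.3003
  age 5: 0.12763 × 5.6 = 0.7147
R₀ = 2.3650 + 1.3090 + 0.3003 + 0.7147 = 4.6890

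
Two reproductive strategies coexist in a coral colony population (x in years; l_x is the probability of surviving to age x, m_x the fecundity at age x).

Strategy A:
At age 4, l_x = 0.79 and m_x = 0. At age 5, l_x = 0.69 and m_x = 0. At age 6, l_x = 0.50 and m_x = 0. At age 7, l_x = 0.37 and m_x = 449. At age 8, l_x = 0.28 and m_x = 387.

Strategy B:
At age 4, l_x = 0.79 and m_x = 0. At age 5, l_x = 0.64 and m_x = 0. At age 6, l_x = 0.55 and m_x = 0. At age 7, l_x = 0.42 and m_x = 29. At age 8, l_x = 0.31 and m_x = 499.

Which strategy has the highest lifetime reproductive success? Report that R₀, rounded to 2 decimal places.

274.49

Strategy A: R₀ = 0.79×0 + 0.69×0 + 0.50×0 + 0.37×449 + 0.28×387 = 274.4900
Strategy B: R₀ = 0.79×0 + 0.64×0 + 0.55×0 + 0.42×29 + 0.31×499 = 166.8700
Highest R₀: strategy A with 274.4900.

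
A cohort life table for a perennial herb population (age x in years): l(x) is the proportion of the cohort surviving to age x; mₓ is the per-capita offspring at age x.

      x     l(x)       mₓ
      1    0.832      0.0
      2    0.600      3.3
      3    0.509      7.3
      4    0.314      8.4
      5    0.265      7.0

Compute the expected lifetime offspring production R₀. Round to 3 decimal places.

R₀ = Σ l(x) mₓ:
  age 1: 0.832 × 0.0 = 0.0000
  age 2: 0.600 × 3.3 = 1.9800
  age 3: 0.509 × 7.3 = 3.7157
  age 4: 0.314 × 8.4 = 2.6376
  age 5: 0.265 × 7.0 = 1.8550
R₀ = 0.0000 + 1.9800 + 3.7157 + 2.6376 + 1.8550 = 10.1883

10.188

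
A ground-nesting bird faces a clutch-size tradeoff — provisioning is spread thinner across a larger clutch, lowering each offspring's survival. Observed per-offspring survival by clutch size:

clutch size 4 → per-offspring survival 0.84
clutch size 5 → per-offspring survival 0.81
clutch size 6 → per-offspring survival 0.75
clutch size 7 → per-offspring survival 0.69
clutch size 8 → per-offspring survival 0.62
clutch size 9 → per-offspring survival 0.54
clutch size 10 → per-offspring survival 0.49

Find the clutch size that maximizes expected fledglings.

Expected fledglings = c × s(c):
  c=4: 4 × 0.84 = 3.360
  c=5: 5 × 0.81 = 4.050
  c=6: 6 × 0.75 = 4.500
  c=7: 7 × 0.69 = 4.830
  c=8: 8 × 0.62 = 4.960
  c=9: 9 × 0.54 = 4.860
  c=10: 10 × 0.49 = 4.900
Maximum at c = 8 (4.960 fledglings).

8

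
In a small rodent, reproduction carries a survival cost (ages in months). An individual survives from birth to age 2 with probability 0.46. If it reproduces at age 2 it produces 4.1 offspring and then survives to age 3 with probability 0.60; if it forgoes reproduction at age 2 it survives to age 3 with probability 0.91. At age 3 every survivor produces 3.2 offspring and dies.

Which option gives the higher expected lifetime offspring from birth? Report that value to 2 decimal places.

breed at age 2: R₀ = 0.46 × (4.1 + 0.60 × 3.2) = 0.46 × 6.0200 = 2.7692
delay to age 3: R₀ = 0.46 × (0.91 × 3.2) = 0.46 × 2.9120 = 1.3395
Higher: breed at age 2 (2.7692).

2.77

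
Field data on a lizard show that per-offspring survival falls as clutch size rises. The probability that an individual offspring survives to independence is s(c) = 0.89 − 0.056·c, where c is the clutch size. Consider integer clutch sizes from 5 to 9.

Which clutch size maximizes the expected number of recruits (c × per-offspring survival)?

Expected recruits = c × s(c):
  c=5: 5 × 0.610 = 3.050
  c=6: 6 × 0.554 = 3.324
  c=7: 7 × 0.498 = 3.486
  c=8: 8 × 0.442 = 3.536
  c=9: 9 × 0.386 = 3.474
Maximum at c = 8 (3.536 recruits).

8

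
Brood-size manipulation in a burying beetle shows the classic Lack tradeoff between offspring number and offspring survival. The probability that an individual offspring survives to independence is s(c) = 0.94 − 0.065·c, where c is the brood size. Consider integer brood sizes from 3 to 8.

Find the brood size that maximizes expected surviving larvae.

Expected surviving larvae = c × s(c):
  c=3: 3 × 0.745 = 2.235
  c=4: 4 × 0.680 = 2.720
  c=5: 5 × 0.615 = 3.075
  c=6: 6 × 0.550 = 3.300
  c=7: 7 × 0.485 = 3.395
  c=8: 8 × 0.420 = 3.360
Maximum at c = 7 (3.395 surviving larvae).

7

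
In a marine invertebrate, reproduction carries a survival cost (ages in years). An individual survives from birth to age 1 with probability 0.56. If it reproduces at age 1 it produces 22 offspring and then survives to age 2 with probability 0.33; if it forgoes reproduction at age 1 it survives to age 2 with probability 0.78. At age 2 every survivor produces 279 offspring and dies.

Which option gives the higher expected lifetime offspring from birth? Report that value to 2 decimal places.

121.87

breed at age 1: R₀ = 0.56 × (22 + 0.33 × 279) = 0.56 × 114.0700 = 63.8792
delay to age 2: R₀ = 0.56 × (0.78 × 279) = 0.56 × 217.6200 = 121.8672
Higher: delay to age 2 (121.8672).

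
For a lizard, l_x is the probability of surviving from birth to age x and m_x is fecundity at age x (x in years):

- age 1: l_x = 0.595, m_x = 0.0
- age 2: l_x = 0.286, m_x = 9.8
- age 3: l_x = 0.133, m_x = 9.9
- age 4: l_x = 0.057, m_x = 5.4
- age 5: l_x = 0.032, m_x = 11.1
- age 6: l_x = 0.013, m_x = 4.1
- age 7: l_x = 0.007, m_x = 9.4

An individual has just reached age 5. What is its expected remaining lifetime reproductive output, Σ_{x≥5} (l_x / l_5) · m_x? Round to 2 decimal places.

l_5 = 0.032. Conditional survival from age 5 to x is l_x / l_5.
  x=5: (0.032/0.032) × 11.1 = 11.1000
  x=6: (0.013/0.032) × 4.1 = 1.6656
  x=7: (0.007/0.032) × 9.4 = 2.0562
Sum = 11.1000 + 1.6656 + 2.0562 = 14.8219

14.82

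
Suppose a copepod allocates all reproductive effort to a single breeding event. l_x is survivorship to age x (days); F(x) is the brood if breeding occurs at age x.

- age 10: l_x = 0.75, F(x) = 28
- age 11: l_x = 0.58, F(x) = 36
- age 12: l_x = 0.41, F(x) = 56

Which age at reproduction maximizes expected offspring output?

12

Expected offspring if breeding at age x = l_x × F(x):
  age 10: 0.75 × 28 = 21.000
  age 11: 0.58 × 36 = 20.880
  age 12: 0.41 × 56 = 22.960
Maximum at age 12 (22.960).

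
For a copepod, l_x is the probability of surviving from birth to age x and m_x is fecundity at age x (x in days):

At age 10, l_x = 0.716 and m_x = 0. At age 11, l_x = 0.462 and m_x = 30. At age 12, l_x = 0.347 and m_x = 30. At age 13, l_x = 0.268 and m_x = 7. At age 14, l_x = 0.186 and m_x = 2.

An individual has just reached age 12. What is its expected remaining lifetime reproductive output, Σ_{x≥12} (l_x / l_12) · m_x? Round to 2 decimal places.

36.48

l_12 = 0.347. Conditional survival from age 12 to x is l_x / l_12.
  x=12: (0.347/0.347) × 30 = 30.0000
  x=13: (0.268/0.347) × 7 = 5.4063
  x=14: (0.186/0.347) × 2 = 1.0720
Sum = 30.0000 + 5.4063 + 1.0720 = 36.4784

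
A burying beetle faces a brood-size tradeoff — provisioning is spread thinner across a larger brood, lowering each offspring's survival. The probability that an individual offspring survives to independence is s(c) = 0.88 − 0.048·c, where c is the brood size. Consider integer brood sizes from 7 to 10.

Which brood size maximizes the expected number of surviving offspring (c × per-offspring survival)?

9

Expected surviving offspring = c × s(c):
  c=7: 7 × 0.544 = 3.808
  c=8: 8 × 0.496 = 3.968
  c=9: 9 × 0.448 = 4.032
  c=10: 10 × 0.400 = 4.000
Maximum at c = 9 (4.032 surviving offspring).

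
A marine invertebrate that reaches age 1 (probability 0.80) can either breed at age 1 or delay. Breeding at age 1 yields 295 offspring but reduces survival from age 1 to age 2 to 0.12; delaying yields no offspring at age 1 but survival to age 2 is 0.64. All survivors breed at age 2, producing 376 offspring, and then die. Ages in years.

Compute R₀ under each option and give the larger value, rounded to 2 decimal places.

breed at age 1: R₀ = 0.80 × (295 + 0.12 × 376) = 0.80 × 340.1200 = 272.0960
delay to age 2: R₀ = 0.80 × (0.64 × 376) = 0.80 × 240.6400 = 192.5120
Higher: breed at age 1 (272.0960).

272.10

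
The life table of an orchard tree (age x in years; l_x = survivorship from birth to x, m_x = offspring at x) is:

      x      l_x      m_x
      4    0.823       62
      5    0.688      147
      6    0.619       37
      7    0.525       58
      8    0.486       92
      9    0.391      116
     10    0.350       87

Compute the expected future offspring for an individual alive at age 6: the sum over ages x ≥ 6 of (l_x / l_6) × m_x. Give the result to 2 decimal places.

280.89

l_6 = 0.619. Conditional survival from age 6 to x is l_x / l_6.
  x=6: (0.619/0.619) × 37 = 37.0000
  x=7: (0.525/0.619) × 58 = 49.1922
  x=8: (0.486/0.619) × 92 = 72.2326
  x=9: (0.391/0.619) × 116 = 73.2730
  x=10: (0.350/0.619) × 87 = 49.1922
Sum = 37.0000 + 49.1922 + 72.2326 + 73.2730 + 49.1922 = 280.8901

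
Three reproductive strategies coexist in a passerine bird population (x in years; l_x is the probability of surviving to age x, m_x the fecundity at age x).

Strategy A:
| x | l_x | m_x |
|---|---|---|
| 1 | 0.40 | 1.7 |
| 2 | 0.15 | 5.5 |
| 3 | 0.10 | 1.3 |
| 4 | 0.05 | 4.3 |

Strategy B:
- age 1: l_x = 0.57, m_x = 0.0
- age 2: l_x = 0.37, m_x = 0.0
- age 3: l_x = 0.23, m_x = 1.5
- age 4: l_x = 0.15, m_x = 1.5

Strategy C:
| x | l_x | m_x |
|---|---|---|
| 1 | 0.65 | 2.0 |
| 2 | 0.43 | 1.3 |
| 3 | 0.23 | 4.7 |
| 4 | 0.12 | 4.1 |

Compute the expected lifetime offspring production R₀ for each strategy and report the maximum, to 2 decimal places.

3.43

Strategy A: R₀ = 0.40×1.7 + 0.15×5.5 + 0.10×1.3 + 0.05×4.3 = 1.8500
Strategy B: R₀ = 0.57×0.0 + 0.37×0.0 + 0.23×1.5 + 0.15×1.5 = 0.5700
Strategy C: R₀ = 0.65×2.0 + 0.43×1.3 + 0.23×4.7 + 0.12×4.1 = 3.4320
Highest R₀: strategy C with 3.4320.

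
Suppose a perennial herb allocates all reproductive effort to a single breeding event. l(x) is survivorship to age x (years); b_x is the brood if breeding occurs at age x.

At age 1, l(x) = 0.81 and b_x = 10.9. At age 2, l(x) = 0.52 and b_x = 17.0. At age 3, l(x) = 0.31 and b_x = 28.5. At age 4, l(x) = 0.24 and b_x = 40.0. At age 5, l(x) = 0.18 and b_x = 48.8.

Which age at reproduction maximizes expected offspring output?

Expected offspring if breeding at age x = l(x) × b_x:
  age 1: 0.81 × 10.9 = 8.829
  age 2: 0.52 × 17.0 = 8.840
  age 3: 0.31 × 28.5 = 8.835
  age 4: 0.24 × 40.0 = 9.600
  age 5: 0.18 × 48.8 = 8.784
Maximum at age 4 (9.600).

4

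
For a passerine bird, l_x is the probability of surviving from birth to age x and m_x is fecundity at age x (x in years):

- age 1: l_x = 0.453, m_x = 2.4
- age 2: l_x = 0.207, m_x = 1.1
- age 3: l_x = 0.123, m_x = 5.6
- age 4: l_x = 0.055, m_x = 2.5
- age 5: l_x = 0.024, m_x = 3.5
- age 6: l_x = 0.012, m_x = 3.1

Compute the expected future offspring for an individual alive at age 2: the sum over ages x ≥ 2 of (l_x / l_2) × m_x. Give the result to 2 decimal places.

5.68

l_2 = 0.207. Conditional survival from age 2 to x is l_x / l_2.
  x=2: (0.207/0.207) × 1.1 = 1.1000
  x=3: (0.123/0.207) × 5.6 = 3.3275
  x=4: (0.055/0.207) × 2.5 = 0.6643
  x=5: (0.024/0.207) × 3.5 = 0.4058
  x=6: (0.012/0.207) × 3.1 = 0.1797
Sum = 1.1000 + 3.3275 + 0.6643 + 0.4058 + 0.1797 = 5.6773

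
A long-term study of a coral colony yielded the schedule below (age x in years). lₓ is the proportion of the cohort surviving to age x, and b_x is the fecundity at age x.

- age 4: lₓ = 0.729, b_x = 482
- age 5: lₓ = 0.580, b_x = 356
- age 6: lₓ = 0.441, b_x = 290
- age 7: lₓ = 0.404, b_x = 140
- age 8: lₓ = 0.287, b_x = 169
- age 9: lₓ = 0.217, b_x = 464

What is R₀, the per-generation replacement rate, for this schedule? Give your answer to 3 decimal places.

891.499

R₀ = Σ lₓ b_x:
  age 4: 0.729 × 482 = 351.3780
  age 5: 0.580 × 356 = 206.4800
  age 6: 0.441 × 290 = 127.8900
  age 7: 0.404 × 140 = 56.5600
  age 8: 0.287 × 169 = 48.5030
  age 9: 0.217 × 464 = 100.6880
R₀ = 351.3780 + 206.4800 + 127.8900 + 56.5600 + 48.5030 + 100.6880 = 891.4990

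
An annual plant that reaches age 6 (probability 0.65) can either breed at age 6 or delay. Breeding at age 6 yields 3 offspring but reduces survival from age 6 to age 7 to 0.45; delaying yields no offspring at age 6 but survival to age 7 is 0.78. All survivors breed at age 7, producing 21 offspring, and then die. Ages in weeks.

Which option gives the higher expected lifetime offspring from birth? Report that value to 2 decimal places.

breed at age 6: R₀ = 0.65 × (3 + 0.45 × 21) = 0.65 × 12.4500 = 8.0925
delay to age 7: R₀ = 0.65 × (0.78 × 21) = 0.65 × 16.3800 = 10.6470
Higher: delay to age 7 (10.6470).

10.65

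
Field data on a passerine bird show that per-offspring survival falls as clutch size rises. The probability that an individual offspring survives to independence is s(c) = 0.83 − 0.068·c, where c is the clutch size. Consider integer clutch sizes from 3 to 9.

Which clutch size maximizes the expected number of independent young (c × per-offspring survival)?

Expected independent young = c × s(c):
  c=3: 3 × 0.626 = 1.878
  c=4: 4 × 0.558 = 2.232
  c=5: 5 × 0.490 = 2.450
  c=6: 6 × 0.422 = 2.532
  c=7: 7 × 0.354 = 2.478
  c=8: 8 × 0.286 = 2.288
  c=9: 9 × 0.218 = 1.962
Maximum at c = 6 (2.532 independent young).

6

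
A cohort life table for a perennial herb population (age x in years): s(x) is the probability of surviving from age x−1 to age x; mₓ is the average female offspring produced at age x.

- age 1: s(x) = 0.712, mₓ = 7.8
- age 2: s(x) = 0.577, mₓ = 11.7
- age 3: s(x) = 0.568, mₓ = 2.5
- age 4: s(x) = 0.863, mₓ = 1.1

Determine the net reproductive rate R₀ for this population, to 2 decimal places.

Survivorship from birth: l_x = s_1·s_2·…·s_x.
  l_1 = 0.71200
  l_2 = 0.41082
  l_3 = 0.23335
  l_4 = 0.20138
R₀ = Σ l_x mₓ:
  age 1: 0.71200 × 7.8 = 5.5536
  age 2: 0.41082 × 11.7 = 4.8066
  age 3: 0.23335 × 2.5 = 0.5834
  age 4: 0.20138 × 1.1 = 0.2215
R₀ = 5.5536 + 4.8066 + 0.5834 + 0.2215 = 11.1651

11.17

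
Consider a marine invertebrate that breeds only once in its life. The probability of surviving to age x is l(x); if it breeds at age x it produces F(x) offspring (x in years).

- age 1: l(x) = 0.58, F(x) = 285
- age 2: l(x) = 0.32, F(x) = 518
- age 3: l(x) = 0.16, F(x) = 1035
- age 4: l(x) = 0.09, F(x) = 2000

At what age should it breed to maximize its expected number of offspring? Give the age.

Expected offspring if breeding at age x = l(x) × F(x):
  age 1: 0.58 × 285 = 165.300
  age 2: 0.32 × 518 = 165.760
  age 3: 0.16 × 1035 = 165.600
  age 4: 0.09 × 2000 = 180.000
Maximum at age 4 (180.000).

4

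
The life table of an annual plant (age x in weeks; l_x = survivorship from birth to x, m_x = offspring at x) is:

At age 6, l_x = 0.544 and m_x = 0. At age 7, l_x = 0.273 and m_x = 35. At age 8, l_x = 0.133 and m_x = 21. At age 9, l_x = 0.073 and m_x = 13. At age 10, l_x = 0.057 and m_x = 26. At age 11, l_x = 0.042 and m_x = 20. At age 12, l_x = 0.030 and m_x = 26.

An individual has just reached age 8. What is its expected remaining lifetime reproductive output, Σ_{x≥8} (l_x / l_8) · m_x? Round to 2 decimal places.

l_8 = 0.133. Conditional survival from age 8 to x is l_x / l_8.
  x=8: (0.133/0.133) × 21 = 21.0000
  x=9: (0.073/0.133) × 13 = 7.1353
  x=10: (0.057/0.133) × 26 = 11.1429
  x=11: (0.042/0.133) × 20 = 6.3158
  x=12: (0.030/0.133) × 26 = 5.8647
Sum = 21.0000 + 7.1353 + 11.1429 + 6.3158 + 5.8647 = 51.4586

51.46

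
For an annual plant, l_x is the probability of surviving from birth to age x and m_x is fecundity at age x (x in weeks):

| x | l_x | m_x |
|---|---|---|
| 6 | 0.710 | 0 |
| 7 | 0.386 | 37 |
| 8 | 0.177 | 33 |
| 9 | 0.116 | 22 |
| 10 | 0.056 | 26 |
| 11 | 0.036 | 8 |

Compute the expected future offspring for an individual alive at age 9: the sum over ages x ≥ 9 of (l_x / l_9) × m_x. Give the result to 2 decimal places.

37.03

l_9 = 0.116. Conditional survival from age 9 to x is l_x / l_9.
  x=9: (0.116/0.116) × 22 = 22.0000
  x=10: (0.056/0.116) × 26 = 12.5517
  x=11: (0.036/0.116) × 8 = 2.4828
Sum = 22.0000 + 12.5517 + 2.4828 = 37.0345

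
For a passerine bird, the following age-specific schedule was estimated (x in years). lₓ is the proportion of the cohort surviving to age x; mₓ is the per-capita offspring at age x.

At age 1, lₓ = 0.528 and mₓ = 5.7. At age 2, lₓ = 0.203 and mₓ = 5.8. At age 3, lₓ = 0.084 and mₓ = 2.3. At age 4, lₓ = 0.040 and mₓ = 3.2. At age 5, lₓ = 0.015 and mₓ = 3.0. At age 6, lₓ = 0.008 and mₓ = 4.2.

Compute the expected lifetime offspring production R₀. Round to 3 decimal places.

4.587

R₀ = Σ lₓ mₓ:
  age 1: 0.528 × 5.7 = 3.0096
  age 2: 0.203 × 5.8 = 1.1774
  age 3: 0.084 × 2.3 = 0.1932
  age 4: 0.040 × 3.2 = 0.1280
  age 5: 0.015 × 3.0 = 0.0450
  age 6: 0.008 × 4.2 = 0.0336
R₀ = 3.0096 + 1.1774 + 0.1932 + 0.1280 + 0.0450 + 0.0336 = 4.5868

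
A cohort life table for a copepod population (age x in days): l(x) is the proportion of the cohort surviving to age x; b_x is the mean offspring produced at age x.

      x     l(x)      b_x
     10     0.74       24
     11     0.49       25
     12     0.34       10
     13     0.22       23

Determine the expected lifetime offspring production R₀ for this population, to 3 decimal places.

38.470

R₀ = Σ l(x) b_x:
  age 10: 0.74 × 24 = 17.7600
  age 11: 0.49 × 25 = 12.2500
  age 12: 0.34 × 10 = 3.4000
  age 13: 0.22 × 23 = 5.0600
R₀ = 17.7600 + 12.2500 + 3.4000 + 5.0600 = 38.4700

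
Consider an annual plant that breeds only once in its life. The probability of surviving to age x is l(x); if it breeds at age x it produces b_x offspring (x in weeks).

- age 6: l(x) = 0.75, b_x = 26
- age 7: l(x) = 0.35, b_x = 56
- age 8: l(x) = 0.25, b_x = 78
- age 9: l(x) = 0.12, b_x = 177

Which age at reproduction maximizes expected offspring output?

Expected offspring if breeding at age x = l(x) × b_x:
  age 6: 0.75 × 26 = 19.500
  age 7: 0.35 × 56 = 19.600
  age 8: 0.25 × 78 = 19.500
  age 9: 0.12 × 177 = 21.240
Maximum at age 9 (21.240).

9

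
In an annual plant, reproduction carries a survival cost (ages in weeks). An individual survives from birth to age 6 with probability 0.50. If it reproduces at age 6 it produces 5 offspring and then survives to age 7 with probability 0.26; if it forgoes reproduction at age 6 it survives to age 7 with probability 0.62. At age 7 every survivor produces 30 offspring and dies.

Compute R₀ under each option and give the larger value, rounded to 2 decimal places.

9.30

breed at age 6: R₀ = 0.50 × (5 + 0.26 × 30) = 0.50 × 12.8000 = 6.4000
delay to age 7: R₀ = 0.50 × (0.62 × 30) = 0.50 × 18.6000 = 9.3000
Higher: delay to age 7 (9.3000).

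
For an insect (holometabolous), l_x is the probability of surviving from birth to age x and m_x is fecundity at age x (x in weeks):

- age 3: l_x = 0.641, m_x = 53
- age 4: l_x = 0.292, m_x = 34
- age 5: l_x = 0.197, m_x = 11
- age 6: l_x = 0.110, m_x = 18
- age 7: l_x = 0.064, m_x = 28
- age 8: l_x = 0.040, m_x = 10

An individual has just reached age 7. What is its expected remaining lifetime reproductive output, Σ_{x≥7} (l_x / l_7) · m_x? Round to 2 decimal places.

l_7 = 0.064. Conditional survival from age 7 to x is l_x / l_7.
  x=7: (0.064/0.064) × 28 = 28.0000
  x=8: (0.040/0.064) × 10 = 6.2500
Sum = 28.0000 + 6.2500 = 34.2500

34.25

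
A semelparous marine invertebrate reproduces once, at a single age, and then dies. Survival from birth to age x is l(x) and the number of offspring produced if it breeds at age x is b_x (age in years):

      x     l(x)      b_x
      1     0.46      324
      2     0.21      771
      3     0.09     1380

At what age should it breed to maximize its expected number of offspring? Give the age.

2

Expected offspring if breeding at age x = l(x) × b_x:
  age 1: 0.46 × 324 = 149.040
  age 2: 0.21 × 771 = 161.910
  age 3: 0.09 × 1380 = 124.200
Maximum at age 2 (161.910).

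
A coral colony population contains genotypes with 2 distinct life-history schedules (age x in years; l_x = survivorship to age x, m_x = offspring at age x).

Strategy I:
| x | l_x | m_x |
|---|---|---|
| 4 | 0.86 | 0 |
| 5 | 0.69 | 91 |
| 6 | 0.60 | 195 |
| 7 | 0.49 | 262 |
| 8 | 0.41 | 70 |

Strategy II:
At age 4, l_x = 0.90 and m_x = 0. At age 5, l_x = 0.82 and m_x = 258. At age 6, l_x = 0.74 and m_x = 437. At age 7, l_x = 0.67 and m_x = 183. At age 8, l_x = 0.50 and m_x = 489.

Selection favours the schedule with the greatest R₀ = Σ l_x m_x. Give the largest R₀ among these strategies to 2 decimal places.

902.05

Strategy I: R₀ = 0.86×0 + 0.69×91 + 0.60×195 + 0.49×262 + 0.41×70 = 336.8700
Strategy II: R₀ = 0.90×0 + 0.82×258 + 0.74×437 + 0.67×183 + 0.50×489 = 902.0500
Highest R₀: strategy II with 902.0500.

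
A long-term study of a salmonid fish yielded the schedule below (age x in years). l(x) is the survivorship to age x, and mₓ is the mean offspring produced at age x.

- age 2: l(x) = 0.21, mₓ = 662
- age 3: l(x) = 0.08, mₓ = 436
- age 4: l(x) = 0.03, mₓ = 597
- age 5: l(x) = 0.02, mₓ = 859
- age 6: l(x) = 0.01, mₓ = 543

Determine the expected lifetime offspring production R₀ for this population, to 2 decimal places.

R₀ = Σ l(x) mₓ:
  age 2: 0.21 × 662 = 139.0200
  age 3: 0.08 × 436 = 34.8800
  age 4: 0.03 × 597 = 17.9100
  age 5: 0.02 × 859 = 17.1800
  age 6: 0.01 × 543 = 5.4300
R₀ = 139.0200 + 34.8800 + 17.9100 + 17.1800 + 5.4300 = 214.4200

214.42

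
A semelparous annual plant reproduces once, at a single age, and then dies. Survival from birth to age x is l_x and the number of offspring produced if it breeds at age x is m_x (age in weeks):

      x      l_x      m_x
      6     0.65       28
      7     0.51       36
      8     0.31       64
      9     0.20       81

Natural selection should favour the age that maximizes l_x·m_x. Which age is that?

8

Expected offspring if breeding at age x = l_x × m_x:
  age 6: 0.65 × 28 = 18.200
  age 7: 0.51 × 36 = 18.360
  age 8: 0.31 × 64 = 19.840
  age 9: 0.20 × 81 = 16.200
Maximum at age 8 (19.840).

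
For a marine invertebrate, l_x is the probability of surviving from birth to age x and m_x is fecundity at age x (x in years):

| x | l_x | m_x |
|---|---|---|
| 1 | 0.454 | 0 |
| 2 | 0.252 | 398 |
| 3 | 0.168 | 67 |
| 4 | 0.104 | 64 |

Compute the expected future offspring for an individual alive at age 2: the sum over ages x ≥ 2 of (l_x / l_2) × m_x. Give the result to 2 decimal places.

469.08

l_2 = 0.252. Conditional survival from age 2 to x is l_x / l_2.
  x=2: (0.252/0.252) × 398 = 398.0000
  x=3: (0.168/0.252) × 67 = 44.6667
  x=4: (0.104/0.252) × 64 = 26.4127
Sum = 398.0000 + 44.6667 + 26.4127 = 469.0794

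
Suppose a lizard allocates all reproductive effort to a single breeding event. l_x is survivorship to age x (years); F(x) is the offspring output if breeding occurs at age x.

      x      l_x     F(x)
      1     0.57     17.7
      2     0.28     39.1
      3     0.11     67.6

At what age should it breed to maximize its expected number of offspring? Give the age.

2

Expected offspring if breeding at age x = l_x × F(x):
  age 1: 0.57 × 17.7 = 10.089
  age 2: 0.28 × 39.1 = 10.948
  age 3: 0.11 × 67.6 = 7.436
Maximum at age 2 (10.948).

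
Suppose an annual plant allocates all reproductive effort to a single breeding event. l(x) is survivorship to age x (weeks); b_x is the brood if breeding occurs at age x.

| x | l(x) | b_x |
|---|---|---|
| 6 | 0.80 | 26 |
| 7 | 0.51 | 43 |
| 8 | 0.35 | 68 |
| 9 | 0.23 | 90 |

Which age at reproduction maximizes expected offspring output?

8

Expected offspring if breeding at age x = l(x) × b_x:
  age 6: 0.80 × 26 = 20.800
  age 7: 0.51 × 43 = 21.930
  age 8: 0.35 × 68 = 23.800
  age 9: 0.23 × 90 = 20.700
Maximum at age 8 (23.800).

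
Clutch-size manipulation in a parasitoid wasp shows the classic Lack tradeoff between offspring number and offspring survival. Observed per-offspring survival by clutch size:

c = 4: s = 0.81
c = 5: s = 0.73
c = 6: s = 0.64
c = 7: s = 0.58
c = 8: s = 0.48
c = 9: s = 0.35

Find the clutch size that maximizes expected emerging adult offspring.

Expected emerging adult offspring = c × s(c):
  c=4: 4 × 0.81 = 3.240
  c=5: 5 × 0.73 = 3.650
  c=6: 6 × 0.64 = 3.840
  c=7: 7 × 0.58 = 4.060
  c=8: 8 × 0.48 = 3.840
  c=9: 9 × 0.35 = 3.150
Maximum at c = 7 (4.060 emerging adult offspring).

7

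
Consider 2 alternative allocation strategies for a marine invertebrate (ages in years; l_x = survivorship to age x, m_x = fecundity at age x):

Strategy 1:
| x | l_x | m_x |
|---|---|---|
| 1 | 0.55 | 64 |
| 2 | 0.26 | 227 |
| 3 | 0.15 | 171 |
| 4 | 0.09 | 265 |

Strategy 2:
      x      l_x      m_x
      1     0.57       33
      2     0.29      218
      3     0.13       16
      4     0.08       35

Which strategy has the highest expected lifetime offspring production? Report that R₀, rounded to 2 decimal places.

Strategy 1: R₀ = 0.55×64 + 0.26×227 + 0.15×171 + 0.09×265 = 143.7200
Strategy 2: R₀ = 0.57×33 + 0.29×218 + 0.13×16 + 0.08×35 = 86.9100
Highest R₀: strategy 1 with 143.7200.

143.72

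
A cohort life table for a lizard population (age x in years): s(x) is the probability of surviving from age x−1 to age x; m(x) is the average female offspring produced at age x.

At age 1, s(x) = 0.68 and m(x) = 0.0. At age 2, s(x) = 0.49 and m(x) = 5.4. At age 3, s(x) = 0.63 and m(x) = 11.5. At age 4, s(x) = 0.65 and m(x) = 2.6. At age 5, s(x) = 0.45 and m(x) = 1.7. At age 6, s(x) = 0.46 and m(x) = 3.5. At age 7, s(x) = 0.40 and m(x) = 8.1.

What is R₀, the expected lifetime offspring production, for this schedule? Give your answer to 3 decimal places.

4.863

Survivorship from birth: l_x = s_1·s_2·…·s_x.
  l_1 = 0.68000
  l_2 = 0.33320
  l_3 = 0.20992
  l_4 = 0.13645
  l_5 = 0.06140
  l_6 = 0.02824
  l_7 = 0.01130
R₀ = Σ l_x m(x):
  age 1: 0.68000 × 0.0 = 0.0000
  age 2: 0.33320 × 5.4 = 1.7993
  age 3: 0.20992 × 11.5 = 2.4141
  age 4: 0.13645 × 2.6 = 0.3548
  age 5: 0.06140 × 1.7 = 0.1044
  age 6: 0.02824 × 3.5 = 0.0988
  age 7: 0.01130 × 8.1 = 0.0915
R₀ = 0.0000 + 1.7993 + 2.4141 + 0.3548 + 0.1044 + 0.0988 + 0.0915 = 4.8629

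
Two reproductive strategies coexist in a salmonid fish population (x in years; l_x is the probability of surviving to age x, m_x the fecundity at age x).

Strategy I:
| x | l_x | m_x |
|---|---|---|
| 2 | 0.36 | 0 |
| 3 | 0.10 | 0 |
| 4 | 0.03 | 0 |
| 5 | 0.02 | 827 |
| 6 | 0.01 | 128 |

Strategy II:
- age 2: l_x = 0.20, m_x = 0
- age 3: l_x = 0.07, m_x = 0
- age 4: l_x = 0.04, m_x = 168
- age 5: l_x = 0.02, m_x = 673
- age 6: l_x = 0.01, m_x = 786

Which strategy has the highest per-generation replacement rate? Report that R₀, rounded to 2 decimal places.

28.04

Strategy I: R₀ = 0.36×0 + 0.10×0 + 0.03×0 + 0.02×827 + 0.01×128 = 17.8200
Strategy II: R₀ = 0.20×0 + 0.07×0 + 0.04×168 + 0.02×673 + 0.01×786 = 28.0400
Highest R₀: strategy II with 28.0400.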